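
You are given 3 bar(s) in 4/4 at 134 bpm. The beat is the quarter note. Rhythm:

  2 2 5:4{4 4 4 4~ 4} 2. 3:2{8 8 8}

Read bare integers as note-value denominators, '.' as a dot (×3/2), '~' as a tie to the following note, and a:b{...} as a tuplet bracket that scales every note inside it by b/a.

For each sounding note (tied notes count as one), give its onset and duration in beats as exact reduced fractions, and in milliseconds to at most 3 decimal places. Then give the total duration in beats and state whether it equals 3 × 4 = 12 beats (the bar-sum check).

1) 0.0ms=0b +895.522ms=2b
2) 895.522ms=2b +895.522ms=2b
3) 1791.045ms=4b +358.209ms=4/5b
4) 2149.254ms=24/5b +358.209ms=4/5b
5) 2507.463ms=28/5b +358.209ms=4/5b
6) 2865.672ms=32/5b +716.418ms=8/5b
7) 3582.09ms=8b +1343.284ms=3b
8) 4925.373ms=11b +149.254ms=1/3b
9) 5074.627ms=34/3b +149.254ms=1/3b
10) 5223.881ms=35/3b +149.254ms=1/3b
Σ=12b of 12 (134bpm 4/4) — PASS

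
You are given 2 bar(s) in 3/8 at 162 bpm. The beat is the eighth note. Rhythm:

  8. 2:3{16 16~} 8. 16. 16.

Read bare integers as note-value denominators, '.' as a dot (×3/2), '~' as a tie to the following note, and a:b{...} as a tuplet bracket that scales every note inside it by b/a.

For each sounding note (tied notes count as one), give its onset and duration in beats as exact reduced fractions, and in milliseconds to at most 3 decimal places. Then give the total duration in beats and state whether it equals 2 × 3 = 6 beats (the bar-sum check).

1) 0.0ms=0b +555.556ms=3/2b
2) 555.556ms=3/2b +277.778ms=3/4b
3) 833.333ms=9/4b +833.333ms=9/4b
4) 1666.667ms=9/2b +277.778ms=3/4b
5) 1944.444ms=21/4b +277.778ms=3/4b
Σ=6b of 6 (162bpm 3/8) — PASS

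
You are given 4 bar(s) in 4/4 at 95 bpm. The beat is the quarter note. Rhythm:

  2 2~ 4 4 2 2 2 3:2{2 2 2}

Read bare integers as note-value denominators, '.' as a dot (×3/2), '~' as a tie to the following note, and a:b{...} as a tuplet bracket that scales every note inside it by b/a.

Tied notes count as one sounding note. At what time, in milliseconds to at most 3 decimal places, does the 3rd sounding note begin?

note 3 onset = 5b = 3157.895ms

1. 0.0ms @ 0 + 1263.158ms (2)
2. 1263.158ms @ 2 + 1894.737ms (3)
3. 3157.895ms @ 5 + 631.579ms (1)
4. 3789.474ms @ 6 + 1263.158ms (2)
5. 5052.632ms @ 8 + 1263.158ms (2)
6. 6315.789ms @ 10 + 1263.158ms (2)
7. 7578.947ms @ 12 + 842.105ms (4/3)
8. 8421.053ms @ 40/3 + 842.105ms (4/3)
9. 9263.158ms @ 44/3 + 842.105ms (4/3)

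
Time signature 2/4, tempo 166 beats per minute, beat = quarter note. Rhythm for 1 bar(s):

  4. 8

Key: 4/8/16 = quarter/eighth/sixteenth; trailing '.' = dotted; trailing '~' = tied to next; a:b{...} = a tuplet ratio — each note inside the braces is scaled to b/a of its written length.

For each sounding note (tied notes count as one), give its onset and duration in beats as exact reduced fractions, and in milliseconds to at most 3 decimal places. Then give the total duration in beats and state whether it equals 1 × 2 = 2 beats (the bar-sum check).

1) 0.0ms=0b +542.169ms=3/2b
2) 542.169ms=3/2b +180.723ms=1/2b
Σ=2b of 2 (166bpm 2/4) — PASS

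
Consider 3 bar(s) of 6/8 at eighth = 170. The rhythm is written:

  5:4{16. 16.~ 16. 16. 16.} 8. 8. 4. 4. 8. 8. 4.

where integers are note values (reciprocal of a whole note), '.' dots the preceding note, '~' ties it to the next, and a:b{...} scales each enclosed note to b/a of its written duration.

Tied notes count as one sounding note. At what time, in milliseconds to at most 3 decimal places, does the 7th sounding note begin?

note 7 onset = 6b = 2117.647ms

1. 0.0ms @ 0 + 211.765ms (3/5)
2. 211.765ms @ 3/5 + 423.529ms (6/5)
3. 635.294ms @ 9/5 + 211.765ms (3/5)
4. 847.059ms @ 12/5 + 211.765ms (3/5)
5. 1058.824ms @ 3 + 529.412ms (3/2)
6. 1588.235ms @ 9/2 + 529.412ms (3/2)
7. 2117.647ms @ 6 + 1058.824ms (3)
8. 3176.471ms @ 9 + 1058.824ms (3)
9. 4235.294ms @ 12 + 529.412ms (3/2)
10. 4764.706ms @ 27/2 + 529.412ms (3/2)
11. 5294.118ms @ 15 + 1058.824ms (3)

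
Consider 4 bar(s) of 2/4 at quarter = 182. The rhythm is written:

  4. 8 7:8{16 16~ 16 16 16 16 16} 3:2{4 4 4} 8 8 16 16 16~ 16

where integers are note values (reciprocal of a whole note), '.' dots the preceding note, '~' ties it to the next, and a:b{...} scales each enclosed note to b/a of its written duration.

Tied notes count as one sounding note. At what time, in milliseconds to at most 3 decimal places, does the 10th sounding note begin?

1. 0.0ms @ 0 + 494.505ms (3/2)
2. 494.505ms @ 3/2 + 164.835ms (1/2)
3. 659.341ms @ 2 + 94.192ms (2/7)
4. 753.532ms @ 16/7 + 188.383ms (4/7)
5. 941.915ms @ 20/7 + 94.192ms (2/7)
6. 1036.107ms @ 22/7 + 94.192ms (2/7)
7. 1130.298ms @ 24/7 + 94.192ms (2/7)
8. 1224.49ms @ 26/7 + 94.192ms (2/7)
9. 1318.681ms @ 4 + 219.78ms (2/3)
10. 1538.462ms @ 14/3 + 219.78ms (2/3)
11. 1758.242ms @ 16/3 + 219.78ms (2/3)
12. 1978.022ms @ 6 + 164.835ms (1/2)
13. 2142.857ms @ 13/2 + 164.835ms (1/2)
14. 2307.692ms @ 7 + 82.418ms (1/4)
15. 2390.11ms @ 29/4 + 82.418ms (1/4)
16. 2472.527ms @ 15/2 + 164.835ms (1/2)

note 10 onset = 14/3b = 1538.462ms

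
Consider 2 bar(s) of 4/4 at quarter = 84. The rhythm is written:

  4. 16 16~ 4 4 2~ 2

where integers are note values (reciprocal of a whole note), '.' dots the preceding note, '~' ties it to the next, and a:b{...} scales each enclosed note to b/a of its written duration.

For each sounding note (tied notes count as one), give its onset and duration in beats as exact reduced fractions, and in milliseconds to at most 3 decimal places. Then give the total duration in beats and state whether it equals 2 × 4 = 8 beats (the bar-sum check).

1) 0.0ms=0b +1071.429ms=3/2b
2) 1071.429ms=3/2b +178.571ms=1/4b
3) 1250.0ms=7/4b +892.857ms=5/4b
4) 2142.857ms=3b +714.286ms=1b
5) 2857.143ms=4b +2857.143ms=4b
Σ=8b of 8 (84bpm 4/4) — PASS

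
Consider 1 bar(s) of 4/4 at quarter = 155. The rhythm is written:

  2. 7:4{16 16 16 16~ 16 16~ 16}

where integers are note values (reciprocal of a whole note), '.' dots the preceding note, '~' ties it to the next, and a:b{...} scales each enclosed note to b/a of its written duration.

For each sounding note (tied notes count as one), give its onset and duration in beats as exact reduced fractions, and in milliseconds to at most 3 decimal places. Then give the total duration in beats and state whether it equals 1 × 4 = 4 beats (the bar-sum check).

1) 0.0ms=0b +1161.29ms=3b
2) 1161.29ms=3b +55.3ms=1/7b
3) 1216.59ms=22/7b +55.3ms=1/7b
4) 1271.889ms=23/7b +55.3ms=1/7b
5) 1327.189ms=24/7b +110.599ms=2/7b
6) 1437.788ms=26/7b +110.599ms=2/7b
Σ=4b of 4 (155bpm 4/4) — PASS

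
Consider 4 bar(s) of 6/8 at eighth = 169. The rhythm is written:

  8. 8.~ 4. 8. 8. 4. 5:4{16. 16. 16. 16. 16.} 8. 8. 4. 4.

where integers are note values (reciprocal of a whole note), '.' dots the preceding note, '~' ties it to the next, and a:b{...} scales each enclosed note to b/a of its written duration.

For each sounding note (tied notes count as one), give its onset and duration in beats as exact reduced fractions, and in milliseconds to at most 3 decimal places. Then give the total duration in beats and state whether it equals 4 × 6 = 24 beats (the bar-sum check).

1) 0.0ms=0b +532.544ms=3/2b
2) 532.544ms=3/2b +1597.633ms=9/2b
3) 2130.178ms=6b +532.544ms=3/2b
4) 2662.722ms=15/2b +532.544ms=3/2b
5) 3195.266ms=9b +1065.089ms=3b
6) 4260.355ms=12b +213.018ms=3/5b
7) 4473.373ms=63/5b +213.018ms=3/5b
8) 4686.391ms=66/5b +213.018ms=3/5b
9) 4899.408ms=69/5b +213.018ms=3/5b
10) 5112.426ms=72/5b +213.018ms=3/5b
11) 5325.444ms=15b +532.544ms=3/2b
12) 5857.988ms=33/2b +532.544ms=3/2b
13) 6390.533ms=18b +1065.089ms=3b
14) 7455.621ms=21b +1065.089ms=3b
Σ=24b of 24 (169bpm 6/8) — PASS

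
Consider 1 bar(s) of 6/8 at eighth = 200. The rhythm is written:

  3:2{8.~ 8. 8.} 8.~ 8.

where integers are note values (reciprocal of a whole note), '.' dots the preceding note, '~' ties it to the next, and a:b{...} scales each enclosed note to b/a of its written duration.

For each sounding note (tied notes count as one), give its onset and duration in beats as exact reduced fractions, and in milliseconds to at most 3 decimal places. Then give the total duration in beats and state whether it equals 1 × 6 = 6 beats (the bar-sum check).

1) 0.0ms=0b +600.0ms=2b
2) 600.0ms=2b +300.0ms=1b
3) 900.0ms=3b +900.0ms=3b
Σ=6b of 6 (200bpm 6/8) — PASS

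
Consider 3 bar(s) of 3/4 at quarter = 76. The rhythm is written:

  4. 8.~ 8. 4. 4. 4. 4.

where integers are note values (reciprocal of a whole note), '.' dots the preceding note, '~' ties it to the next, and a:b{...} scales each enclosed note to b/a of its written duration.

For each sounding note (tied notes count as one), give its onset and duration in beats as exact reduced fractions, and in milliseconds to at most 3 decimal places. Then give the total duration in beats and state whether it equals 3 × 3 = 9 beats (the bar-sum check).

1) 0.0ms=0b +1184.211ms=3/2b
2) 1184.211ms=3/2b +1184.211ms=3/2b
3) 2368.421ms=3b +1184.211ms=3/2b
4) 3552.632ms=9/2b +1184.211ms=3/2b
5) 4736.842ms=6b +1184.211ms=3/2b
6) 5921.053ms=15/2b +1184.211ms=3/2b
Σ=9b of 9 (76bpm 3/4) — PASS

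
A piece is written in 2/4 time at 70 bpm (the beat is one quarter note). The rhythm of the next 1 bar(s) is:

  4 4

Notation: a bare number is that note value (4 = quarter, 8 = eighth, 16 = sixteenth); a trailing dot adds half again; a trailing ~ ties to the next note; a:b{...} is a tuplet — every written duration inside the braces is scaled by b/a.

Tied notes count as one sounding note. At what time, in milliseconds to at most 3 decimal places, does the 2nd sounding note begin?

note 2 onset = 1b = 857.143ms

1. 0.0ms @ 0 + 857.143ms (1)
2. 857.143ms @ 1 + 857.143ms (1)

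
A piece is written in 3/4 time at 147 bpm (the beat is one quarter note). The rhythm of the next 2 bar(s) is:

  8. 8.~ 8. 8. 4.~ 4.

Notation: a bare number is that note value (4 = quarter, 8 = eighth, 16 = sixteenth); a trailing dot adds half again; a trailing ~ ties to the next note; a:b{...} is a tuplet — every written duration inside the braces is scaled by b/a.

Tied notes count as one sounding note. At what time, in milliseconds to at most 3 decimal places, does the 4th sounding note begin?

note 4 onset = 3b = 1224.49ms

1. 0.0ms @ 0 + 306.122ms (3/4)
2. 306.122ms @ 3/4 + 612.245ms (3/2)
3. 918.367ms @ 9/4 + 306.122ms (3/4)
4. 1224.49ms @ 3 + 1224.49ms (3)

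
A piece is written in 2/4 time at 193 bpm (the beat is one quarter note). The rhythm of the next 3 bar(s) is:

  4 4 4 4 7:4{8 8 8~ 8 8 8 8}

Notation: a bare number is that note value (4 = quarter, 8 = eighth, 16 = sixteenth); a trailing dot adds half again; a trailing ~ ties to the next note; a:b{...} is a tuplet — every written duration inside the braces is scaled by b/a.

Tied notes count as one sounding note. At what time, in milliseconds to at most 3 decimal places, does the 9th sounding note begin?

1. 0.0ms @ 0 + 310.881ms (1)
2. 310.881ms @ 1 + 310.881ms (1)
3. 621.762ms @ 2 + 310.881ms (1)
4. 932.642ms @ 3 + 310.881ms (1)
5. 1243.523ms @ 4 + 88.823ms (2/7)
6. 1332.346ms @ 30/7 + 88.823ms (2/7)
7. 1421.17ms @ 32/7 + 177.646ms (4/7)
8. 1598.816ms @ 36/7 + 88.823ms (2/7)
9. 1687.639ms @ 38/7 + 88.823ms (2/7)
10. 1776.462ms @ 40/7 + 88.823ms (2/7)

note 9 onset = 38/7b = 1687.639ms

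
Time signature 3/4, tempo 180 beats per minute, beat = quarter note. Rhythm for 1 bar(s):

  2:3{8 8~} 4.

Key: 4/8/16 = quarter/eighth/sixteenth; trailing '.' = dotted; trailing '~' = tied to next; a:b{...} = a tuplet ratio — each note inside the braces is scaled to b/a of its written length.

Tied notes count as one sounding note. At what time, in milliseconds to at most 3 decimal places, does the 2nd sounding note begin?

1. 0.0ms @ 0 + 250.0ms (3/4)
2. 250.0ms @ 3/4 + 750.0ms (9/4)

note 2 onset = 3/4b = 250.0ms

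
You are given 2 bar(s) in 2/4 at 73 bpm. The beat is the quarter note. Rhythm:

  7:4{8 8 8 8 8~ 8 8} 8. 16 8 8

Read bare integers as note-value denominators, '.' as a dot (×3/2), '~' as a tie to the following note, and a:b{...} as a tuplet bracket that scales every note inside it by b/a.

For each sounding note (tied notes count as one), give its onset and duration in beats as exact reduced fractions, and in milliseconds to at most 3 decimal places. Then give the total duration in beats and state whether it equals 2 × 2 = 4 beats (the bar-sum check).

1) 0.0ms=0b +234.834ms=2/7b
2) 234.834ms=2/7b +234.834ms=2/7b
3) 469.667ms=4/7b +234.834ms=2/7b
4) 704.501ms=6/7b +234.834ms=2/7b
5) 939.335ms=8/7b +469.667ms=4/7b
6) 1409.002ms=12/7b +234.834ms=2/7b
7) 1643.836ms=2b +616.438ms=3/4b
8) 2260.274ms=11/4b +205.479ms=1/4b
9) 2465.753ms=3b +410.959ms=1/2b
10) 2876.712ms=7/2b +410.959ms=1/2b
Σ=4b of 4 (73bpm 2/4) — PASS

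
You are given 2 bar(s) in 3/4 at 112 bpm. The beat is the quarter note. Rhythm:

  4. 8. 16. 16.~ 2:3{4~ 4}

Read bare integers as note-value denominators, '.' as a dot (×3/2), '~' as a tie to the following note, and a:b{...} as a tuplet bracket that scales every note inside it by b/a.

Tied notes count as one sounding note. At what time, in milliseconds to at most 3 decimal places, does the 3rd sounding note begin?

1. 0.0ms @ 0 + 803.571ms (3/2)
2. 803.571ms @ 3/2 + 401.786ms (3/4)
3. 1205.357ms @ 9/4 + 200.893ms (3/8)
4. 1406.25ms @ 21/8 + 1808.036ms (27/8)

note 3 onset = 9/4b = 1205.357ms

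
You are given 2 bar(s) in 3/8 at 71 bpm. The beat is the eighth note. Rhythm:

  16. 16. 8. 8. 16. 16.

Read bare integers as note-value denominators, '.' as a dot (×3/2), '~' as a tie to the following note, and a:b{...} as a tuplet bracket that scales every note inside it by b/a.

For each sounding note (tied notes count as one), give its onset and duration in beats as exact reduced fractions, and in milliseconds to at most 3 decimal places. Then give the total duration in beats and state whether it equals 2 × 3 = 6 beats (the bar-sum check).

1) 0.0ms=0b +633.803ms=3/4b
2) 633.803ms=3/4b +633.803ms=3/4b
3) 1267.606ms=3/2b +1267.606ms=3/2b
4) 2535.211ms=3b +1267.606ms=3/2b
5) 3802.817ms=9/2b +633.803ms=3/4b
6) 4436.62ms=21/4b +633.803ms=3/4b
Σ=6b of 6 (71bpm 3/8) — PASS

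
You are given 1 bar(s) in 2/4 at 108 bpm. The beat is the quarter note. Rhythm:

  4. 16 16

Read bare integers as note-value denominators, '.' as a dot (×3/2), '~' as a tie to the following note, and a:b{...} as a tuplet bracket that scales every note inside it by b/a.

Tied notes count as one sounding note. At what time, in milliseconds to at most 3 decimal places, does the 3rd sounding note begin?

note 3 onset = 7/4b = 972.222ms

1. 0.0ms @ 0 + 833.333ms (3/2)
2. 833.333ms @ 3/2 + 138.889ms (1/4)
3. 972.222ms @ 7/4 + 138.889ms (1/4)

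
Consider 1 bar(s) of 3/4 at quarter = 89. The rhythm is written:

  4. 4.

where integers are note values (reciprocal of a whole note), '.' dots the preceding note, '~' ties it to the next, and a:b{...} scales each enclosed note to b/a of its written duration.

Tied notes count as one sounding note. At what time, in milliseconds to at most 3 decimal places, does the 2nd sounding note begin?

1. 0.0ms @ 0 + 1011.236ms (3/2)
2. 1011.236ms @ 3/2 + 1011.236ms (3/2)

note 2 onset = 3/2b = 1011.236ms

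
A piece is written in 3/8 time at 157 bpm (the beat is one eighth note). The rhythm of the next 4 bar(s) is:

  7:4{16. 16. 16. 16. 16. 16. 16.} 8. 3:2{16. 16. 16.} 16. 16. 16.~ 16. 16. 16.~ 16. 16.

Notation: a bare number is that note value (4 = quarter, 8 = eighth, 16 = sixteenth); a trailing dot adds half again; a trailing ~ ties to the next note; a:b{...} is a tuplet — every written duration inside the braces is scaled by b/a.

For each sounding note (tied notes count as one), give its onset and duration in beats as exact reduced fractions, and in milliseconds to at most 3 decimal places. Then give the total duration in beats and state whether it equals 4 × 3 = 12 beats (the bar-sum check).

1) 0.0ms=0b +163.785ms=3/7b
2) 163.785ms=3/7b +163.785ms=3/7b
3) 327.571ms=6/7b +163.785ms=3/7b
4) 491.356ms=9/7b +163.785ms=3/7b
5) 655.141ms=12/7b +163.785ms=3/7b
6) 818.926ms=15/7b +163.785ms=3/7b
7) 982.712ms=18/7b +163.785ms=3/7b
8) 1146.497ms=3b +573.248ms=3/2b
9) 1719.745ms=9/2b +191.083ms=1/2b
10) 1910.828ms=5b +191.083ms=1/2b
11) 2101.911ms=11/2b +191.083ms=1/2b
12) 2292.994ms=6b +286.624ms=3/4b
13) 2579.618ms=27/4b +286.624ms=3/4b
14) 2866.242ms=15/2b +573.248ms=3/2b
15) 3439.49ms=9b +286.624ms=3/4b
16) 3726.115ms=39/4b +573.248ms=3/2b
17) 4299.363ms=45/4b +286.624ms=3/4b
Σ=12b of 12 (157bpm 3/8) — PASS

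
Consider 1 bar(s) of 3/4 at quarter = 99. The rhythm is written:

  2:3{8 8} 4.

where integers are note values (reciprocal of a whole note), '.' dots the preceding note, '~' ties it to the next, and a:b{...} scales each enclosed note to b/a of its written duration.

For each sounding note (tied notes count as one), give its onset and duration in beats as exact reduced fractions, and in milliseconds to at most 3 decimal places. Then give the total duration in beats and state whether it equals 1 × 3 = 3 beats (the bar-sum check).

1) 0.0ms=0b +454.545ms=3/4b
2) 454.545ms=3/4b +454.545ms=3/4b
3) 909.091ms=3/2b +909.091ms=3/2b
Σ=3b of 3 (99bpm 3/4) — PASS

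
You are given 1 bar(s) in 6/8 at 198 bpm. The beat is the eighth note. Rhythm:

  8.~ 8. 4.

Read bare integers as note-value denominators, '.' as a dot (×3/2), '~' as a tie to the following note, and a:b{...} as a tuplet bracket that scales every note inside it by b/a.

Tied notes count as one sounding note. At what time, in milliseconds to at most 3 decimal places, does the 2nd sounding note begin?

1. 0.0ms @ 0 + 909.091ms (3)
2. 909.091ms @ 3 + 909.091ms (3)

note 2 onset = 3b = 909.091ms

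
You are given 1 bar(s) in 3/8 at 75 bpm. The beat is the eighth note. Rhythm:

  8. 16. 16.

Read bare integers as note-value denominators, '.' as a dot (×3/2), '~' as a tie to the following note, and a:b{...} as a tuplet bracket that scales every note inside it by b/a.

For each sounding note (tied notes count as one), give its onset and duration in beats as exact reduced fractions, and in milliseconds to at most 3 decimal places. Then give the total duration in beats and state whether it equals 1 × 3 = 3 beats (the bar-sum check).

1) 0.0ms=0b +1200.0ms=3/2b
2) 1200.0ms=3/2b +600.0ms=3/4b
3) 1800.0ms=9/4b +600.0ms=3/4b
Σ=3b of 3 (75bpm 3/8) — PASS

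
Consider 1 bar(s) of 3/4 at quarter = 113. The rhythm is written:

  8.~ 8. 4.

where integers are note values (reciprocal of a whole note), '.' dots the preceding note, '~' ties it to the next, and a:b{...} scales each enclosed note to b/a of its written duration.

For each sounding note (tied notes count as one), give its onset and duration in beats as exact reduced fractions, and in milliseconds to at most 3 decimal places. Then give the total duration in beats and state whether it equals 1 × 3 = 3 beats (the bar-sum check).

1) 0.0ms=0b +796.46ms=3/2b
2) 796.46ms=3/2b +796.46ms=3/2b
Σ=3b of 3 (113bpm 3/4) — PASS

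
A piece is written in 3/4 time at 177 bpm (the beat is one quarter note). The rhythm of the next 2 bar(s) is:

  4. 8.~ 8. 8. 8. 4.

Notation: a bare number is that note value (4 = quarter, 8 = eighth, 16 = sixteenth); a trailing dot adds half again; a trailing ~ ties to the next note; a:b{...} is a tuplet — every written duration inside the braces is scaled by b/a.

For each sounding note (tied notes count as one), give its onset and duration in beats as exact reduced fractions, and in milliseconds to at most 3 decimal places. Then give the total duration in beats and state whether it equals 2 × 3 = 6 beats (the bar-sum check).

1) 0.0ms=0b +508.475ms=3/2b
2) 508.475ms=3/2b +508.475ms=3/2b
3) 1016.949ms=3b +254.237ms=3/4b
4) 1271.186ms=15/4b +254.237ms=3/4b
5) 1525.424ms=9/2b +508.475ms=3/2b
Σ=6b of 6 (177bpm 3/4) — PASS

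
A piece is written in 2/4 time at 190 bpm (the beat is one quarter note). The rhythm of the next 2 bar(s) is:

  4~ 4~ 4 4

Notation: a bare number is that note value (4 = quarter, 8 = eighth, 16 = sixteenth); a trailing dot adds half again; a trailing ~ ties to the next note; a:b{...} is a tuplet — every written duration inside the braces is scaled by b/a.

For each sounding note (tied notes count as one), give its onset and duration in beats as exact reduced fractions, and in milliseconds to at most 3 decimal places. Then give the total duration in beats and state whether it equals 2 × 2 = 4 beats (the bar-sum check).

1) 0.0ms=0b +947.368ms=3b
2) 947.368ms=3b +315.789ms=1b
Σ=4b of 4 (190bpm 2/4) — PASS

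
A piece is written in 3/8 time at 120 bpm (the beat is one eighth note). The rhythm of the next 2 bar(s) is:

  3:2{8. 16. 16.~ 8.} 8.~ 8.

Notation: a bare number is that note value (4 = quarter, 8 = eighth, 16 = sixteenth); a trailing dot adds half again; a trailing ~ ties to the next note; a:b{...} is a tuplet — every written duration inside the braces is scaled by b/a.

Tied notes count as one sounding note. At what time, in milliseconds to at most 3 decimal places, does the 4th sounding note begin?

1. 0.0ms @ 0 + 500.0ms (1)
2. 500.0ms @ 1 + 250.0ms (1/2)
3. 750.0ms @ 3/2 + 750.0ms (3/2)
4. 1500.0ms @ 3 + 1500.0ms (3)

note 4 onset = 3b = 1500.0ms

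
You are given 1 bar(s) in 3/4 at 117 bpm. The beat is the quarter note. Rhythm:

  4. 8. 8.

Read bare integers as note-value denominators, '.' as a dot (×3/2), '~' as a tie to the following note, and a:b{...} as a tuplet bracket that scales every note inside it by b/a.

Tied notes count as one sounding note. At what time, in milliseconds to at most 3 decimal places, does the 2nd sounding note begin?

1. 0.0ms @ 0 + 769.231ms (3/2)
2. 769.231ms @ 3/2 + 384.615ms (3/4)
3. 1153.846ms @ 9/4 + 384.615ms (3/4)

note 2 onset = 3/2b = 769.231ms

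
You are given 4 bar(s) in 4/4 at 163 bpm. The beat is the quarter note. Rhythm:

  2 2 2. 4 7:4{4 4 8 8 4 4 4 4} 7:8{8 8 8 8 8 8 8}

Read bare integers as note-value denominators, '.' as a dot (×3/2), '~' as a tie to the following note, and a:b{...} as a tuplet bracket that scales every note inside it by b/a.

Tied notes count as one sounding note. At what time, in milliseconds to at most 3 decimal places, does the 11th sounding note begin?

1. 0.0ms @ 0 + 736.196ms (2)
2. 736.196ms @ 2 + 736.196ms (2)
3. 1472.393ms @ 4 + 1104.294ms (3)
4. 2576.687ms @ 7 + 368.098ms (1)
5. 2944.785ms @ 8 + 210.342ms (4/7)
6. 3155.127ms @ 60/7 + 210.342ms (4/7)
7. 3365.469ms @ 64/7 + 105.171ms (2/7)
8. 3470.64ms @ 66/7 + 105.171ms (2/7)
9. 3575.811ms @ 68/7 + 210.342ms (4/7)
10. 3786.152ms @ 72/7 + 210.342ms (4/7)
11. 3996.494ms @ 76/7 + 210.342ms (4/7)
12. 4206.836ms @ 80/7 + 210.342ms (4/7)
13. 4417.178ms @ 12 + 210.342ms (4/7)
14. 4627.52ms @ 88/7 + 210.342ms (4/7)
15. 4837.862ms @ 92/7 + 210.342ms (4/7)
16. 5048.203ms @ 96/7 + 210.342ms (4/7)
17. 5258.545ms @ 100/7 + 210.342ms (4/7)
18. 5468.887ms @ 104/7 + 210.342ms (4/7)
19. 5679.229ms @ 108/7 + 210.342ms (4/7)

note 11 onset = 76/7b = 3996.494ms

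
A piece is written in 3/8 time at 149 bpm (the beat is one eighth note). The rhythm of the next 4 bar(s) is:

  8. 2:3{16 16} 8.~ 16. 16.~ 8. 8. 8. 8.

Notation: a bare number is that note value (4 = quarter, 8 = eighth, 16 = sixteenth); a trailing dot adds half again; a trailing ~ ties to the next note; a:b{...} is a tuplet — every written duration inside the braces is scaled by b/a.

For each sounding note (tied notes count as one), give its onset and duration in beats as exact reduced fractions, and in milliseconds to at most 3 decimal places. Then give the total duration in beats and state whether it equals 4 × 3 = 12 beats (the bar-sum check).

1) 0.0ms=0b +604.027ms=3/2b
2) 604.027ms=3/2b +302.013ms=3/4b
3) 906.04ms=9/4b +302.013ms=3/4b
4) 1208.054ms=3b +906.04ms=9/4b
5) 2114.094ms=21/4b +906.04ms=9/4b
6) 3020.134ms=15/2b +604.027ms=3/2b
7) 3624.161ms=9b +604.027ms=3/2b
8) 4228.188ms=21/2b +604.027ms=3/2b
Σ=12b of 12 (149bpm 3/8) — PASS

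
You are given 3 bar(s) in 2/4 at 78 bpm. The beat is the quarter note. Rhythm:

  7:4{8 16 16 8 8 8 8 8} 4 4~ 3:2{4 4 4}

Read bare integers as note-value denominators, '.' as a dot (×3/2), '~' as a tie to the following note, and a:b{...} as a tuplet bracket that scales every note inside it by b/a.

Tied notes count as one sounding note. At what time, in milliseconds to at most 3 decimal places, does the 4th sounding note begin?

1. 0.0ms @ 0 + 219.78ms (2/7)
2. 219.78ms @ 2/7 + 109.89ms (1/7)
3. 329.67ms @ 3/7 + 109.89ms (1/7)
4. 439.56ms @ 4/7 + 219.78ms (2/7)
5. 659.341ms @ 6/7 + 219.78ms (2/7)
6. 879.121ms @ 8/7 + 219.78ms (2/7)
7. 1098.901ms @ 10/7 + 219.78ms (2/7)
8. 1318.681ms @ 12/7 + 219.78ms (2/7)
9. 1538.462ms @ 2 + 769.231ms (1)
10. 2307.692ms @ 3 + 1282.051ms (5/3)
11. 3589.744ms @ 14/3 + 512.821ms (2/3)
12. 4102.564ms @ 16/3 + 512.821ms (2/3)

note 4 onset = 4/7b = 439.56ms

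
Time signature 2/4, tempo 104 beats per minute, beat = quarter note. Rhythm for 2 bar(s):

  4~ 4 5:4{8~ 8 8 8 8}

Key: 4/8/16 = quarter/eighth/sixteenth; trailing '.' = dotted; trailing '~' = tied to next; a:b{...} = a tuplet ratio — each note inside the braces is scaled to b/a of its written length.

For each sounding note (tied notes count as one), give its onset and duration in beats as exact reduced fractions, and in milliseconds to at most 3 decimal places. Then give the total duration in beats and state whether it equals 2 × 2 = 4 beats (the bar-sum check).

1) 0.0ms=0b +1153.846ms=2b
2) 1153.846ms=2b +461.538ms=4/5b
3) 1615.385ms=14/5b +230.769ms=2/5b
4) 1846.154ms=16/5b +230.769ms=2/5b
5) 2076.923ms=18/5b +230.769ms=2/5b
Σ=4b of 4 (104bpm 2/4) — PASS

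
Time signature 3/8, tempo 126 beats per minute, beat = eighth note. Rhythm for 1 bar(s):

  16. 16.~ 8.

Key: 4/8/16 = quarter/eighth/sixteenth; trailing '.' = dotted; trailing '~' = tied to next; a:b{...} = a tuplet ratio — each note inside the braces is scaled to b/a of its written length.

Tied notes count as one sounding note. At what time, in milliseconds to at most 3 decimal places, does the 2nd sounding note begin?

note 2 onset = 3/4b = 357.143ms

1. 0.0ms @ 0 + 357.143ms (3/4)
2. 357.143ms @ 3/4 + 1071.429ms (9/4)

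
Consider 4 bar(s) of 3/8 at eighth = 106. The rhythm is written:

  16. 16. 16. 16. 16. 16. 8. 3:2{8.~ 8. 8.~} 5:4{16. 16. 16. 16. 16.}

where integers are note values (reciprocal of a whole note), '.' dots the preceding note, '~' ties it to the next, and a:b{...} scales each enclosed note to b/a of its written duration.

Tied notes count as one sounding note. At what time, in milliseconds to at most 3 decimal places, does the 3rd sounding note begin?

1. 0.0ms @ 0 + 424.528ms (3/4)
2. 424.528ms @ 3/4 + 424.528ms (3/4)
3. 849.057ms @ 3/2 + 424.528ms (3/4)
4. 1273.585ms @ 9/4 + 424.528ms (3/4)
5. 1698.113ms @ 3 + 424.528ms (3/4)
6. 2122.642ms @ 15/4 + 424.528ms (3/4)
7. 2547.17ms @ 9/2 + 849.057ms (3/2)
8. 3396.226ms @ 6 + 1132.075ms (2)
9. 4528.302ms @ 8 + 905.66ms (8/5)
10. 5433.962ms @ 48/5 + 339.623ms (3/5)
11. 5773.585ms @ 51/5 + 339.623ms (3/5)
12. 6113.208ms @ 54/5 + 339.623ms (3/5)
13. 6452.83ms @ 57/5 + 339.623ms (3/5)

note 3 onset = 3/2b = 849.057ms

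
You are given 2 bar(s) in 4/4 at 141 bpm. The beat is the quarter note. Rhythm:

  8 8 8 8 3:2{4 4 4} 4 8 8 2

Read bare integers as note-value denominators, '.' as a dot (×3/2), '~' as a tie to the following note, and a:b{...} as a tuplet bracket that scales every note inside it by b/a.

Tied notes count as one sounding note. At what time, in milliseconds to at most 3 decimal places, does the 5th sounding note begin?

1. 0.0ms @ 0 + 212.766ms (1/2)
2. 212.766ms @ 1/2 + 212.766ms (1/2)
3. 425.532ms @ 1 + 212.766ms (1/2)
4. 638.298ms @ 3/2 + 212.766ms (1/2)
5. 851.064ms @ 2 + 283.688ms (2/3)
6. 1134.752ms @ 8/3 + 283.688ms (2/3)
7. 1418.44ms @ 10/3 + 283.688ms (2/3)
8. 1702.128ms @ 4 + 425.532ms (1)
9. 2127.66ms @ 5 + 212.766ms (1/2)
10. 2340.426ms @ 11/2 + 212.766ms (1/2)
11. 2553.191ms @ 6 + 851.064ms (2)

note 5 onset = 2b = 851.064ms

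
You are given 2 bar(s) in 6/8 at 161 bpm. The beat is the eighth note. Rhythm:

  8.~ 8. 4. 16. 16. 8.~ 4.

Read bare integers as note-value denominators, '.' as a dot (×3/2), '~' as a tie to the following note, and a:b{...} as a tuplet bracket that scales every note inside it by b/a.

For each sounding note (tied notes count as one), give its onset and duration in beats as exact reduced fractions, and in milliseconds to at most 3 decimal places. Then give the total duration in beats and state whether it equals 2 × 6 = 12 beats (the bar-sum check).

1) 0.0ms=0b +1118.012ms=3b
2) 1118.012ms=3b +1118.012ms=3b
3) 2236.025ms=6b +279.503ms=3/4b
4) 2515.528ms=27/4b +279.503ms=3/4b
5) 2795.031ms=15/2b +1677.019ms=9/2b
Σ=12b of 12 (161bpm 6/8) — PASS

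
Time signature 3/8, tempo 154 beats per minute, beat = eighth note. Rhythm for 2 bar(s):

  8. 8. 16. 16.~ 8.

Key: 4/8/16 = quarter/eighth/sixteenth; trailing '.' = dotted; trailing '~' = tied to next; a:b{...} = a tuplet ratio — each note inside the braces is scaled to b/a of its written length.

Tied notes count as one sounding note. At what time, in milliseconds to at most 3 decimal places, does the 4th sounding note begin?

note 4 onset = 15/4b = 1461.039ms

1. 0.0ms @ 0 + 584.416ms (3/2)
2. 584.416ms @ 3/2 + 584.416ms (3/2)
3. 1168.831ms @ 3 + 292.208ms (3/4)
4. 1461.039ms @ 15/4 + 876.623ms (9/4)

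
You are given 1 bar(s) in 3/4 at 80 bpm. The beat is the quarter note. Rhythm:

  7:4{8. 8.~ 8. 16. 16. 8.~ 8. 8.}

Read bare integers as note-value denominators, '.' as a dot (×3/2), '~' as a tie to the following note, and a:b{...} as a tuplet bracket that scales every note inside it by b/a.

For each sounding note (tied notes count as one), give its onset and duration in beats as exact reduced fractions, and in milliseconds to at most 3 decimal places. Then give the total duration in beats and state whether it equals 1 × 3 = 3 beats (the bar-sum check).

1) 0.0ms=0b +321.429ms=3/7b
2) 321.429ms=3/7b +642.857ms=6/7b
3) 964.286ms=9/7b +160.714ms=3/14b
4) 1125.0ms=3/2b +160.714ms=3/14b
5) 1285.714ms=12/7b +642.857ms=6/7b
6) 1928.571ms=18/7b +321.429ms=3/7b
Σ=3b of 3 (80bpm 3/4) — PASS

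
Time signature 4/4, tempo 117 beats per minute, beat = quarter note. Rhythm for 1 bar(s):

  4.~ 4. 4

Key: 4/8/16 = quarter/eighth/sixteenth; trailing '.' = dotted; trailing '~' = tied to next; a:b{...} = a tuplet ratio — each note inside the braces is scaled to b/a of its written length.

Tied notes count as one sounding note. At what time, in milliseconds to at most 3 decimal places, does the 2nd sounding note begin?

1. 0.0ms @ 0 + 1538.462ms (3)
2. 1538.462ms @ 3 + 512.821ms (1)

note 2 onset = 3b = 1538.462ms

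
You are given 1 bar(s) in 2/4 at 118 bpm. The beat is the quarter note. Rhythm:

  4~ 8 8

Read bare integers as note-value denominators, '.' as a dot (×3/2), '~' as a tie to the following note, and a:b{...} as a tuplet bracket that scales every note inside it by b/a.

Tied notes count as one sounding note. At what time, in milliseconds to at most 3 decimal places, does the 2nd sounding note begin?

note 2 onset = 3/2b = 762.712ms

1. 0.0ms @ 0 + 762.712ms (3/2)
2. 762.712ms @ 3/2 + 254.237ms (1/2)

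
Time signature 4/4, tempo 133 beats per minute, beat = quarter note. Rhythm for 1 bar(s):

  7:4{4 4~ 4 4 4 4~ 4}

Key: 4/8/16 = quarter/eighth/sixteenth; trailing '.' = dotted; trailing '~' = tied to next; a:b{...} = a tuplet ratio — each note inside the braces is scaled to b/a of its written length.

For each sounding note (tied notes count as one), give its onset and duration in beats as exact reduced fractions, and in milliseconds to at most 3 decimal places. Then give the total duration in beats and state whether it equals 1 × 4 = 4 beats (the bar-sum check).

1) 0.0ms=0b +257.787ms=4/7b
2) 257.787ms=4/7b +515.575ms=8/7b
3) 773.362ms=12/7b +257.787ms=4/7b
4) 1031.149ms=16/7b +257.787ms=4/7b
5) 1288.937ms=20/7b +515.575ms=8/7b
Σ=4b of 4 (133bpm 4/4) — PASS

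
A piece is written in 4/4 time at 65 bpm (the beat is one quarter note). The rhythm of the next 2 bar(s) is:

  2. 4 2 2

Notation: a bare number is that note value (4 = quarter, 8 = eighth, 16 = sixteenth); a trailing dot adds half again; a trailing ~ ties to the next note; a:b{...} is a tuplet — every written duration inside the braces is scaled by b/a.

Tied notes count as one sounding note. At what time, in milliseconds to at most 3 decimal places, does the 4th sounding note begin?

note 4 onset = 6b = 5538.462ms

1. 0.0ms @ 0 + 2769.231ms (3)
2. 2769.231ms @ 3 + 923.077ms (1)
3. 3692.308ms @ 4 + 1846.154ms (2)
4. 5538.462ms @ 6 + 1846.154ms (2)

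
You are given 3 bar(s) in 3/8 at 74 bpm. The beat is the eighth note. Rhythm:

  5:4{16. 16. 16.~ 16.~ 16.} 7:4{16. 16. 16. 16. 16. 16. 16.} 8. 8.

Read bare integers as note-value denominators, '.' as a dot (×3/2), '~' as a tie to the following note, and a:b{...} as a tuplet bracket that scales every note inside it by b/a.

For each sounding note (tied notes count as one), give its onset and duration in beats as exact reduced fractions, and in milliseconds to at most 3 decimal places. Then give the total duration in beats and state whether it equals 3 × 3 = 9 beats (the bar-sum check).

1) 0.0ms=0b +486.486ms=3/5b
2) 486.486ms=3/5b +486.486ms=3/5b
3) 972.973ms=6/5b +1459.459ms=9/5b
4) 2432.432ms=3b +347.49ms=3/7b
5) 2779.923ms=24/7b +347.49ms=3/7b
6) 3127.413ms=27/7b +347.49ms=3/7b
7) 3474.903ms=30/7b +347.49ms=3/7b
8) 3822.394ms=33/7b +347.49ms=3/7b
9) 4169.884ms=36/7b +347.49ms=3/7b
10) 4517.375ms=39/7b +347.49ms=3/7b
11) 4864.865ms=6b +1216.216ms=3/2b
12) 6081.081ms=15/2b +1216.216ms=3/2b
Σ=9b of 9 (74bpm 3/8) — PASS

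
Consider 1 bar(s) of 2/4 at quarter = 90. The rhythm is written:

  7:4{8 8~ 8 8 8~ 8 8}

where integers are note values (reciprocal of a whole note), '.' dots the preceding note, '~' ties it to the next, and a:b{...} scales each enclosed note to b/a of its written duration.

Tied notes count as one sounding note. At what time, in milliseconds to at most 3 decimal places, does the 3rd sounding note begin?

note 3 onset = 6/7b = 571.429ms

1. 0.0ms @ 0 + 190.476ms (2/7)
2. 190.476ms @ 2/7 + 380.952ms (4/7)
3. 571.429ms @ 6/7 + 190.476ms (2/7)
4. 761.905ms @ 8/7 + 380.952ms (4/7)
5. 1142.857ms @ 12/7 + 190.476ms (2/7)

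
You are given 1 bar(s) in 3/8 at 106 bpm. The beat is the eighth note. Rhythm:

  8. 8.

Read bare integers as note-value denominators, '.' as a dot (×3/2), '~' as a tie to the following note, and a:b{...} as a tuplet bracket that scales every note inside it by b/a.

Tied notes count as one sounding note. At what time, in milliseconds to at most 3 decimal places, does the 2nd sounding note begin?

1. 0.0ms @ 0 + 849.057ms (3/2)
2. 849.057ms @ 3/2 + 849.057ms (3/2)

note 2 onset = 3/2b = 849.057ms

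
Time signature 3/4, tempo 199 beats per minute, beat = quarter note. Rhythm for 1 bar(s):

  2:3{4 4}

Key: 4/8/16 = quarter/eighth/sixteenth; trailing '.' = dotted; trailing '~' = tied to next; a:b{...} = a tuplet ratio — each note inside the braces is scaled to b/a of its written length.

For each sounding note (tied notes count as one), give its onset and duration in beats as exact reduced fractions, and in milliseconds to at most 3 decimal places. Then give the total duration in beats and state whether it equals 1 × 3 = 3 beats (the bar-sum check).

1) 0.0ms=0b +452.261ms=3/2b
2) 452.261ms=3/2b +452.261ms=3/2b
Σ=3b of 3 (199bpm 3/4) — PASS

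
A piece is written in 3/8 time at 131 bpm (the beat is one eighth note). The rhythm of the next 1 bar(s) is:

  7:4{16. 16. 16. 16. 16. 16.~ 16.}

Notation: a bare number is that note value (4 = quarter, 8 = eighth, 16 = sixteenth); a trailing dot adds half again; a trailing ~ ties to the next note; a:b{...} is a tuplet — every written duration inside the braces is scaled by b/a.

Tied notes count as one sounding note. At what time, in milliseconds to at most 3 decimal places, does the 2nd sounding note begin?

1. 0.0ms @ 0 + 196.292ms (3/7)
2. 196.292ms @ 3/7 + 196.292ms (3/7)
3. 392.585ms @ 6/7 + 196.292ms (3/7)
4. 588.877ms @ 9/7 + 196.292ms (3/7)
5. 785.169ms @ 12/7 + 196.292ms (3/7)
6. 981.461ms @ 15/7 + 392.585ms (6/7)

note 2 onset = 3/7b = 196.292ms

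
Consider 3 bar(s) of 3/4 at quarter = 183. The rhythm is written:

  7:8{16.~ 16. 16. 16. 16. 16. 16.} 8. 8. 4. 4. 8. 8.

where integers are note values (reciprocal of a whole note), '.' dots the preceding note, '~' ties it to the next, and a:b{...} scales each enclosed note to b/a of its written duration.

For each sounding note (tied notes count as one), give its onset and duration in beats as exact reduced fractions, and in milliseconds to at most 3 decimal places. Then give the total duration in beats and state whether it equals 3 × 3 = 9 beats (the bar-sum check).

1) 0.0ms=0b +281.03ms=6/7b
2) 281.03ms=6/7b +140.515ms=3/7b
3) 421.546ms=9/7b +140.515ms=3/7b
4) 562.061ms=12/7b +140.515ms=3/7b
5) 702.576ms=15/7b +140.515ms=3/7b
6) 843.091ms=18/7b +140.515ms=3/7b
7) 983.607ms=3b +245.902ms=3/4b
8) 1229.508ms=15/4b +245.902ms=3/4b
9) 1475.41ms=9/2b +491.803ms=3/2b
10) 1967.213ms=6b +491.803ms=3/2b
11) 2459.016ms=15/2b +245.902ms=3/4b
12) 2704.918ms=33/4b +245.902ms=3/4b
Σ=9b of 9 (183bpm 3/4) — PASS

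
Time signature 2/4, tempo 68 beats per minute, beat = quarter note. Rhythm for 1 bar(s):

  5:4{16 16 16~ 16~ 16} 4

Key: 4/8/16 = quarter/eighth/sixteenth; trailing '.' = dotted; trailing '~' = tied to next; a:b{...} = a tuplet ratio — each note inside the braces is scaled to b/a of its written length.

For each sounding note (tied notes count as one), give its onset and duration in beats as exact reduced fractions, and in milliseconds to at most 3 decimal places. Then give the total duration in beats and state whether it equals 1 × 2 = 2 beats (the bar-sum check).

1) 0.0ms=0b +176.471ms=1/5b
2) 176.471ms=1/5b +176.471ms=1/5b
3) 352.941ms=2/5b +529.412ms=3/5b
4) 882.353ms=1b +882.353ms=1b
Σ=2b of 2 (68bpm 2/4) — PASS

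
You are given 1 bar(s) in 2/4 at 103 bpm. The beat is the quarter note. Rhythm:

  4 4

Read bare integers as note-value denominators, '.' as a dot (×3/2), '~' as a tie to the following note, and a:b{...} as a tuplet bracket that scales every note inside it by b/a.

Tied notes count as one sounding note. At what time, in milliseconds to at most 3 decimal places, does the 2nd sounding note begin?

note 2 onset = 1b = 582.524ms

1. 0.0ms @ 0 + 582.524ms (1)
2. 582.524ms @ 1 + 582.524ms (1)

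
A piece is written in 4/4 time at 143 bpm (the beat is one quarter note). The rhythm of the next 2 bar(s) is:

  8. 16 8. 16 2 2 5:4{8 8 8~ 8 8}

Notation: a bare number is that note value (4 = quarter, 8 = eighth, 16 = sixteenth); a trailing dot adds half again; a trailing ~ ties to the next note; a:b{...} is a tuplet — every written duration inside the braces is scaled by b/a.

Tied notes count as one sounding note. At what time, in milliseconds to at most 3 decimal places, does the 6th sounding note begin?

1. 0.0ms @ 0 + 314.685ms (3/4)
2. 314.685ms @ 3/4 + 104.895ms (1/4)
3. 419.58ms @ 1 + 314.685ms (3/4)
4. 734.266ms @ 7/4 + 104.895ms (1/4)
5. 839.161ms @ 2 + 839.161ms (2)
6. 1678.322ms @ 4 + 839.161ms (2)
7. 2517.483ms @ 6 + 167.832ms (2/5)
8. 2685.315ms @ 32/5 + 167.832ms (2/5)
9. 2853.147ms @ 34/5 + 335.664ms (4/5)
10. 3188.811ms @ 38/5 + 167.832ms (2/5)

note 6 onset = 4b = 1678.322ms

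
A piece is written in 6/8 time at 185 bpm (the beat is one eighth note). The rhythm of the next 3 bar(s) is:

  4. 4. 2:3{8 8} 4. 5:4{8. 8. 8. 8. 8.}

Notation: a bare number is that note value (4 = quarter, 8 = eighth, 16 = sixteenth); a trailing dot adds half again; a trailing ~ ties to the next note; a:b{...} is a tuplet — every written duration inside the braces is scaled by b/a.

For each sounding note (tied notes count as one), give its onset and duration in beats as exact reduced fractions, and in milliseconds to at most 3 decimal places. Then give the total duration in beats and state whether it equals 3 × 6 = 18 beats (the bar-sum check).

1) 0.0ms=0b +972.973ms=3b
2) 972.973ms=3b +972.973ms=3b
3) 1945.946ms=6b +486.486ms=3/2b
4) 2432.432ms=15/2b +486.486ms=3/2b
5) 2918.919ms=9b +972.973ms=3b
6) 3891.892ms=12b +389.189ms=6/5b
7) 4281.081ms=66/5b +389.189ms=6/5b
8) 4670.27ms=72/5b +389.189ms=6/5b
9) 5059.459ms=78/5b +389.189ms=6/5b
10) 5448.649ms=84/5b +389.189ms=6/5b
Σ=18b of 18 (185bpm 6/8) — PASS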